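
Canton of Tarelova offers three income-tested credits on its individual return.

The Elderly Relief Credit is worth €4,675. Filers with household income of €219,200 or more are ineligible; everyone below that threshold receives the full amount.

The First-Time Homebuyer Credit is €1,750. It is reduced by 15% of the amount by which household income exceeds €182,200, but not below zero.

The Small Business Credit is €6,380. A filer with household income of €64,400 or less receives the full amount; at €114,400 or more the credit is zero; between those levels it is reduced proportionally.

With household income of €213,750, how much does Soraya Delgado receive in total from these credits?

€4,675

Elderly Relief Credit: €213,750 is below the €219,200 cutoff, so the full €4,675 applies.
First-Time Homebuyer Credit: 15% of the €31,550 excess over €182,200 is €4,732.50 ≥ base, so the credit is €0.
Small Business Credit: €213,750 is at or above €114,400, so the credit is €0.
Total: €4,675 + €0 + €0 = €4,675.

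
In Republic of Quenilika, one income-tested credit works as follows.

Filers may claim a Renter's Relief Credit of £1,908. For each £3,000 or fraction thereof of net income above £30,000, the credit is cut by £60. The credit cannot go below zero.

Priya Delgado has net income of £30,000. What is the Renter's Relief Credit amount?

£1,908

Renter's Relief Credit: £30,000 is at or below the £30,000 threshold, so the full £1,908 applies.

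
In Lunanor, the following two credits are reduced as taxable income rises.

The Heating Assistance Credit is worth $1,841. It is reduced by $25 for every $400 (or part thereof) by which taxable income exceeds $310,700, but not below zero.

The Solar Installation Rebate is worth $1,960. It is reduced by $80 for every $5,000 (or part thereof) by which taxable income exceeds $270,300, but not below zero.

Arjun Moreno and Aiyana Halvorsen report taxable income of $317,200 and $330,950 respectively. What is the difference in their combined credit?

$1,090

Arjun ($317,200): Heating Assistance Credit: income exceeds $310,700 by $6,500, which is 17 full-or-partial $400 increments; reduction = 17 × $25 = $425, leaving $1,416. Solar Installation Rebate: income exceeds $270,300 by $46,900, which is 10 full-or-partial $5,000 increments; reduction = 10 × $80 = $800, leaving $1,160. total $1,416 + $1,160 = $2,576
Aiyana ($330,950): Heating Assistance Credit: income exceeds $310,700 by $20,250, which is 51 full-or-partial $400 increments; reduction = 51 × $25 = $1,275, leaving $566. Solar Installation Rebate: income exceeds $270,300 by $60,650, which is 13 full-or-partial $5,000 increments; reduction = 13 × $80 = $1,040, leaving $920. total $566 + $920 = $1,486
Difference: |$2,576 − $1,486| = $1,090.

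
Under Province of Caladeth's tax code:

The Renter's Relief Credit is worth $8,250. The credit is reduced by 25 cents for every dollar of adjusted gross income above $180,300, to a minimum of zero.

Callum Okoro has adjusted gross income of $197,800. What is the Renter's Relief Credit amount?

Renter's Relief Credit: 25% of the $17,500 excess over $180,300 is $4,375; credit = $8,250 − $4,375 = $3,875.

$3,875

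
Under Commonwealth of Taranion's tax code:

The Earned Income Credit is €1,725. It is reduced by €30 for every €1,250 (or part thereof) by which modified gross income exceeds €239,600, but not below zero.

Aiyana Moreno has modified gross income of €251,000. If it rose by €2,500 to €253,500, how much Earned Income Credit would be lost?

€60

At €251,000 — income exceeds €239,600 by €11,400, which is 10 full-or-partial €1,250 increments; reduction = 10 × €30 = €300, leaving €1,425.
At €253,500 — income exceeds €239,600 by €13,900, which is 12 full-or-partial €1,250 increments; reduction = 12 × €30 = €360, leaving €1,365.
Lost: €1,425 − €1,365 = €60.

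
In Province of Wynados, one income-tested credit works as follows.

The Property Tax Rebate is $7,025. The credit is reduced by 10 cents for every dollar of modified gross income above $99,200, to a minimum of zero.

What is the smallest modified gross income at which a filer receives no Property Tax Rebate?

The credit falls by 10% of each dollar above $99,200, so it reaches zero when the excess is $7,025 / 10% = $70,250: income = $99,200 + $70,250 = $169,450.

$169,450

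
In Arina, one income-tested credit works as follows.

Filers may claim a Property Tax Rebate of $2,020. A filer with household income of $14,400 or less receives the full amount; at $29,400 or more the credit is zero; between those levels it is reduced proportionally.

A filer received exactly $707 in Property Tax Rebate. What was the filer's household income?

$707 is 707/2,020 of the full $2,020, so 1,313/2,020 of the $15,000 range has been used: income = $14,400 + $15,000 × 1,313/2,020 = $24,150.

$24,150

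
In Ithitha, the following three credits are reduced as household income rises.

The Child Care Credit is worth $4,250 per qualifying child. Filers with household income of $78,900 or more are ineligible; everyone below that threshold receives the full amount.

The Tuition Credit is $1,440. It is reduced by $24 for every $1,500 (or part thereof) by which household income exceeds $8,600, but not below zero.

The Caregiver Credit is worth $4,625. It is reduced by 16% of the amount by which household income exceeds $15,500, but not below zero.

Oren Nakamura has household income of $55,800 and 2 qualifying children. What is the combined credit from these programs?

$9,172

Child Care Credit: base = 2 × $4,250 = $8,500. $55,800 is below the $78,900 cutoff, so the full $8,500 applies.
Tuition Credit: income exceeds $8,600 by $47,200, which is 32 full-or-partial $1,500 increments; reduction = 32 × $24 = $768, leaving $672.
Caregiver Credit: 16% of the $40,300 excess over $15,500 is $6,448 ≥ base, so the credit is $0.
Total: $8,500 + $672 + $0 = $9,172.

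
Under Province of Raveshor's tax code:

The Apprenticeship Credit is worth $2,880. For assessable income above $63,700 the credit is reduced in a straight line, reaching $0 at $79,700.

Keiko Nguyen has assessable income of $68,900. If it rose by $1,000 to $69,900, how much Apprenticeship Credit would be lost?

$180

At $68,900 — $68,900 is $5,200 into a $16,000 phase-out range, leaving 10,800/16,000 of the credit: $2,880 × 10,800/16,000 = $1,944.
At $69,900 — $69,900 is $6,200 into a $16,000 phase-out range, leaving 9,800/16,000 of the credit: $2,880 × 9,800/16,000 = $1,764.
Lost: $1,944 − $1,764 = $180.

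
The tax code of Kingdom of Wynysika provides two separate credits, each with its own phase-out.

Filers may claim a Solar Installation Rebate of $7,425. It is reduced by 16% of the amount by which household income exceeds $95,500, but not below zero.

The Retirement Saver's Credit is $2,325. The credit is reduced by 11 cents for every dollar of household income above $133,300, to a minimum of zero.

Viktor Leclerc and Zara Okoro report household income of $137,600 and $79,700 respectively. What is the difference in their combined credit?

Viktor ($137,600): Solar Installation Rebate: 16% of the $42,100 excess over $95,500 is $6,736; credit = $7,425 − $6,736 = $689. Retirement Saver's Credit: 11% of the $4,300 excess over $133,300 is $473; credit = $2,325 − $473 = $1,852. total $689 + $1,852 = $2,541
Zara ($79,700): Solar Installation Rebate: $79,700 is at or below the $95,500 threshold, so the full $7,425 applies. Retirement Saver's Credit: $79,700 is at or below the $133,300 threshold, so the full $2,325 applies. total $7,425 + $2,325 = $9,750
Difference: |$2,541 − $9,750| = $7,209.

$7,209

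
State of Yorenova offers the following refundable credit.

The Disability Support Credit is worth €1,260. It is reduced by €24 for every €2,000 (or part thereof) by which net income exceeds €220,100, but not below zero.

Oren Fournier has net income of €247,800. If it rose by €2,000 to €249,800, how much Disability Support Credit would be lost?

€24

At €247,800 — income exceeds €220,100 by €27,700, which is 14 full-or-partial €2,000 increments; reduction = 14 × €24 = €336, leaving €924.
At €249,800 — income exceeds €220,100 by €29,700, which is 15 full-or-partial €2,000 increments; reduction = 15 × €24 = €360, leaving €900.
Lost: €924 − €900 = €24.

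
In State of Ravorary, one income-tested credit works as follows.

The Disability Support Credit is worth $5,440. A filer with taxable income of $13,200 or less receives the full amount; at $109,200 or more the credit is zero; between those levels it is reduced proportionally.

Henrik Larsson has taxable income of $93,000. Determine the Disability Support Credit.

Disability Support Credit: $93,000 is $79,800 into a $96,000 phase-out range, leaving 16,200/96,000 of the credit: $5,440 × 16,200/96,000 = $918.

$918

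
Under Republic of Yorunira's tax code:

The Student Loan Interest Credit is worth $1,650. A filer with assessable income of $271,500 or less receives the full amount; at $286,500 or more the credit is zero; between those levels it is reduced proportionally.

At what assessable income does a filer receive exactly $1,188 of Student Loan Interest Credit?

$1,188 is 1,188/1,650 of the full $1,650, so 462/1,650 of the $15,000 range has been used: income = $271,500 + $15,000 × 462/1,650 = $275,700.

$275,700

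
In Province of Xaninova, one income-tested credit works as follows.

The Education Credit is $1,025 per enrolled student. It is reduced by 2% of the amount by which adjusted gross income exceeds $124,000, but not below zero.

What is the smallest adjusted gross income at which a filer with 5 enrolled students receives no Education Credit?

$380,250

Full credit = 5 × $1,025 = $5,125.
The credit falls by 2% of each dollar above $124,000, so it reaches zero when the excess is $5,125 / 2% = $256,250: income = $124,000 + $256,250 = $380,250.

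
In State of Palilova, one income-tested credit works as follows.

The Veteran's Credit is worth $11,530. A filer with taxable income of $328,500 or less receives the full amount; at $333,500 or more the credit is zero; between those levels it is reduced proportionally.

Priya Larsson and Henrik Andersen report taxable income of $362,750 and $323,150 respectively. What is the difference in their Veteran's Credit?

$11,530

Priya ($362,750): Veteran's Credit: $362,750 is at or above $333,500, so the credit is $0.
Henrik ($323,150): Veteran's Credit: $323,150 is at or below the $328,500 threshold, so the full $11,530 applies.
Difference: |$0 − $11,530| = $11,530.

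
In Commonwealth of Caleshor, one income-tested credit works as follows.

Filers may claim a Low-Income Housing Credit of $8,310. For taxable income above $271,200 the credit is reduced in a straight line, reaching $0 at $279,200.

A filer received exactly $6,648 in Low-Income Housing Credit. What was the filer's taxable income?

$272,800

$6,648 is 6,648/8,310 of the full $8,310, so 1,662/8,310 of the $8,000 range has been used: income = $271,200 + $8,000 × 1,662/8,310 = $272,800.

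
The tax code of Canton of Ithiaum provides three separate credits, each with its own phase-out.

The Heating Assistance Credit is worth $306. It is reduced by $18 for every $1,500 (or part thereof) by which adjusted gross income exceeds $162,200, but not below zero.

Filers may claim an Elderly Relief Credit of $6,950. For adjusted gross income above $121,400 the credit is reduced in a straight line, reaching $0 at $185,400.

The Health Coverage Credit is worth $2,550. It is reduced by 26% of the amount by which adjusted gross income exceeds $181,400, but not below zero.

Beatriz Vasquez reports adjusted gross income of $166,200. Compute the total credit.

Heating Assistance Credit: income exceeds $162,200 by $4,000, which is 3 full-or-partial $1,500 increments; reduction = 3 × $18 = $54, leaving $252.
Elderly Relief Credit: $166,200 is $44,800 into a $64,000 phase-out range, leaving 19,200/64,000 of the credit: $6,950 × 19,200/64,000 = $2,085.
Health Coverage Credit: $166,200 is at or below the $181,400 threshold, so the full $2,550 applies.
Total: $252 + $2,085 + $2,550 = $4,887.

$4,887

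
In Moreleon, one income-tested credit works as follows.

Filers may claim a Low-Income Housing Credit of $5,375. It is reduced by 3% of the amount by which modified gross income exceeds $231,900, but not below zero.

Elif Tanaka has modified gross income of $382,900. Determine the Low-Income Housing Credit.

$845

Low-Income Housing Credit: 3% of the $151,000 excess over $231,900 is $4,530; credit = $5,375 − $4,530 = $845.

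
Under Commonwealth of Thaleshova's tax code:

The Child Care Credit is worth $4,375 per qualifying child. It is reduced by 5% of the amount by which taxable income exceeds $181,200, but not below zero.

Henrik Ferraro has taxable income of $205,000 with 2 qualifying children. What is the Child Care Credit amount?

Child Care Credit: base = 2 × $4,375 = $8,750. 5% of the $23,800 excess over $181,200 is $1,190; credit = $8,750 − $1,190 = $7,560.

$7,560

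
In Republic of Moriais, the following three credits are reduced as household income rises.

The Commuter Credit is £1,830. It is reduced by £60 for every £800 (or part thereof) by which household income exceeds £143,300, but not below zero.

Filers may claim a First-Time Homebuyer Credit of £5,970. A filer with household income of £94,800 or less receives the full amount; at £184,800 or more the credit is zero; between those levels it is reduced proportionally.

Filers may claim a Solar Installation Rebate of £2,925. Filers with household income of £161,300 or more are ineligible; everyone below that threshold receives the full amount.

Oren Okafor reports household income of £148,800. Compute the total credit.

£6,723

Commuter Credit: income exceeds £143,300 by £5,500, which is 7 full-or-partial £800 increments; reduction = 7 × £60 = £420, leaving £1,410.
First-Time Homebuyer Credit: £148,800 is £54,000 into a £90,000 phase-out range, leaving 36,000/90,000 of the credit: £5,970 × 36,000/90,000 = £2,388.
Solar Installation Rebate: £148,800 is below the £161,300 cutoff, so the full £2,925 applies.
Total: £1,410 + £2,388 + £2,925 = £6,723.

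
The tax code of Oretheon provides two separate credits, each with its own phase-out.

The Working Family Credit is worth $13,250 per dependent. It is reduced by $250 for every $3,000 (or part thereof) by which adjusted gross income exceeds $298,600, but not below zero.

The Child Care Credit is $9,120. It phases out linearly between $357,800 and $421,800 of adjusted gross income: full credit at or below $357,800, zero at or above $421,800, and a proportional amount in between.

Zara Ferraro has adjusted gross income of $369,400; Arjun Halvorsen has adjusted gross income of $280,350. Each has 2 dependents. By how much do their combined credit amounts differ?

$7,653

Zara ($369,400): Working Family Credit: base = 2 × $13,250 = $26,500. income exceeds $298,600 by $70,800, which is 24 full-or-partial $3,000 increments; reduction = 24 × $250 = $6,000, leaving $20,500. Child Care Credit: $369,400 is $11,600 into a $64,000 phase-out range, leaving 52,400/64,000 of the credit: $9,120 × 52,400/64,000 = $7,467. total $20,500 + $7,467 = $27,967
Arjun ($280,350): Working Family Credit: base = 2 × $13,250 = $26,500. $280,350 is at or below the $298,600 threshold, so the full $26,500 applies. Child Care Credit: $280,350 is at or below the $357,800 threshold, so the full $9,120 applies. total $26,500 + $9,120 = $35,620
Difference: |$27,967 − $35,620| = $7,653.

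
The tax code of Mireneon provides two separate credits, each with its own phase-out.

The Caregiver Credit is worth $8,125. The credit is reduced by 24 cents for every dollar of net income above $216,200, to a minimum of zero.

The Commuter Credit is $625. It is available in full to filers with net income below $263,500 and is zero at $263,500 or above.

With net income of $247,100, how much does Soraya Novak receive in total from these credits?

Caregiver Credit: 24% of the $30,900 excess over $216,200 is $7,416; credit = $8,125 − $7,416 = $709.
Commuter Credit: $247,100 is below the $263,500 cutoff, so the full $625 applies.
Total: $709 + $625 = $1,334.

$1,334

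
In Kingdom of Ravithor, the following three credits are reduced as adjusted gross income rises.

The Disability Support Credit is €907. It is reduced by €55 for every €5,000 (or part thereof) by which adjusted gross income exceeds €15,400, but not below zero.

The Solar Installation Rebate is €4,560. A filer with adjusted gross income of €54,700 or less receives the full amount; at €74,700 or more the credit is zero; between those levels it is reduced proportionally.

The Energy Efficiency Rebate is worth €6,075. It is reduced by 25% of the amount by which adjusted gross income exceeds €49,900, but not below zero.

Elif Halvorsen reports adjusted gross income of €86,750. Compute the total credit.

€82

Disability Support Credit: income exceeds €15,400 by €71,350, which is 15 full-or-partial €5,000 increments; reduction = 15 × €55 = €825, leaving €82.
Solar Installation Rebate: €86,750 is at or above €74,700, so the credit is €0.
Energy Efficiency Rebate: 25% of the €36,850 excess over €49,900 is €9,212.50 ≥ base, so the credit is €0.
Total: €82 + €0 + €0 = €82.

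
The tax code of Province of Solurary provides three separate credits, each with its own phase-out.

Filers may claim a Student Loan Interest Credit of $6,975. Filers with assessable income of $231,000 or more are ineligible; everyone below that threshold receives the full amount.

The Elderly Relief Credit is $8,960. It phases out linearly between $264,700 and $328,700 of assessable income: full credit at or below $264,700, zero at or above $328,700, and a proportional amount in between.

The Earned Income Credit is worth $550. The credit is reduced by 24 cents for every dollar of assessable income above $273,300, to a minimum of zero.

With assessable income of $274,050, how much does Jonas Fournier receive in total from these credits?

Student Loan Interest Credit: $274,050 meets or exceeds the $231,000 cutoff, so the credit is $0.
Elderly Relief Credit: $274,050 is $9,350 into a $64,000 phase-out range, leaving 54,650/64,000 of the credit: $8,960 × 54,650/64,000 = $7,651.
Earned Income Credit: 24% of the $750 excess over $273,300 is $180; credit = $550 − $180 = $370.
Total: $0 + $7,651 + $370 = $8,021.

$8,021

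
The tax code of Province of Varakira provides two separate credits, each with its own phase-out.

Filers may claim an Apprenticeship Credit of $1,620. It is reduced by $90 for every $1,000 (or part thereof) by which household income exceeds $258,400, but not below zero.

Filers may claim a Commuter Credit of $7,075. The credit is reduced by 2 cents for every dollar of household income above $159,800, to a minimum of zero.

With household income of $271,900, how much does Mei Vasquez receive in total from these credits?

$5,193

Apprenticeship Credit: income exceeds $258,400 by $13,500, which is 14 full-or-partial $1,000 increments; reduction = 14 × $90 = $1,260, leaving $360.
Commuter Credit: 2% of the $112,100 excess over $159,800 is $2,242; credit = $7,075 − $2,242 = $4,833.
Total: $360 + $4,833 = $5,193.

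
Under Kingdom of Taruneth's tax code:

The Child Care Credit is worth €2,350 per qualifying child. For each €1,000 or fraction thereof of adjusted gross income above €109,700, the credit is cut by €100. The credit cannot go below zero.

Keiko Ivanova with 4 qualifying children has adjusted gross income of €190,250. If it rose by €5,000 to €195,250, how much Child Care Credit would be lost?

€500

At €190,250 — base = 4 × €2,350 = €9,400. income exceeds €109,700 by €80,550, which is 81 full-or-partial €1,000 increments; reduction = 81 × €100 = €8,100, leaving €1,300.
At €195,250 — base = 4 × €2,350 = €9,400. income exceeds €109,700 by €85,550, which is 86 full-or-partial €1,000 increments; reduction = 86 × €100 = €8,600, leaving €800.
Lost: €1,300 − €800 = €500.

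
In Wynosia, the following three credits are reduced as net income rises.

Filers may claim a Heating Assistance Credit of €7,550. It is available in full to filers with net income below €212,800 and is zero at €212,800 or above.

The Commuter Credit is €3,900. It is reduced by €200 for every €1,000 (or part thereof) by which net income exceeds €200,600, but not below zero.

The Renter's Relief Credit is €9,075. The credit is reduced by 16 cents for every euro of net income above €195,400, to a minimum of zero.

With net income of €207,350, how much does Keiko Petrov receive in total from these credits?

€17,213

Heating Assistance Credit: €207,350 is below the €212,800 cutoff, so the full €7,550 applies.
Commuter Credit: income exceeds €200,600 by €6,750, which is 7 full-or-partial €1,000 increments; reduction = 7 × €200 = €1,400, leaving €2,500.
Renter's Relief Credit: 16% of the €11,950 excess over €195,400 is €1,912; credit = €9,075 − €1,912 = €7,163.
Total: €7,550 + €2,500 + €7,163 = €17,213.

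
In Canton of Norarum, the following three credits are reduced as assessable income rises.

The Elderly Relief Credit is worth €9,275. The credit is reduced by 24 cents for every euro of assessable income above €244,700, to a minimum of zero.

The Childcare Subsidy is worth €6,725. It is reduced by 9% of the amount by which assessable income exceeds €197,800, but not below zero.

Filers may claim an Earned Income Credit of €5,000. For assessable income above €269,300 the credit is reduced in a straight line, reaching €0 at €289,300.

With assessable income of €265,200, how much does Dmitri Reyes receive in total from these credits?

€10,014

Elderly Relief Credit: 24% of the €20,500 excess over €244,700 is €4,920; credit = €9,275 − €4,920 = €4,355.
Childcare Subsidy: 9% of the €67,400 excess over €197,800 is €6,066; credit = €6,725 − €6,066 = €659.
Earned Income Credit: €265,200 is at or below the €269,300 threshold, so the full €5,000 applies.
Total: €4,355 + €659 + €5,000 = €10,014.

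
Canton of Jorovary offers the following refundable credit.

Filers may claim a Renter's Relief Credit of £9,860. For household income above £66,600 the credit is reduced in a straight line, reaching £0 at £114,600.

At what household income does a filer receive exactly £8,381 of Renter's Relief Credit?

£73,800

£8,381 is 8,381/9,860 of the full £9,860, so 1,479/9,860 of the £48,000 range has been used: income = £66,600 + £48,000 × 1,479/9,860 = £73,800.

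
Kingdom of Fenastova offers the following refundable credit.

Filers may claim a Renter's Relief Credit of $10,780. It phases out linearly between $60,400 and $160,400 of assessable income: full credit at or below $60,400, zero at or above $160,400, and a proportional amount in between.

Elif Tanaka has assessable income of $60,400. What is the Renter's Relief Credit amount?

$10,780

Renter's Relief Credit: $60,400 is at or below the $60,400 threshold, so the full $10,780 applies.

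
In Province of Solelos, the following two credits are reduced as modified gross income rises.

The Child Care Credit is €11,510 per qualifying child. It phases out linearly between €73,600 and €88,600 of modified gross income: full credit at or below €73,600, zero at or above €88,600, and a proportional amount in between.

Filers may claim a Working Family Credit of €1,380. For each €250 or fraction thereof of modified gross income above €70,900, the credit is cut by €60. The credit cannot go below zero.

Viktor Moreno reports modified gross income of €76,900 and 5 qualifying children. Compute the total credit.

€44,889

Child Care Credit: base = 5 × €11,510 = €57,550. €76,900 is €3,300 into a €15,000 phase-out range, leaving 11,700/15,000 of the credit: €57,550 × 11,700/15,000 = €44,889.
Working Family Credit: income exceeds €70,900 by €6,000 → 24 increments × €60 = €1,440 ≥ base, so the credit is €0.
Total: €44,889 + €0 = €44,889.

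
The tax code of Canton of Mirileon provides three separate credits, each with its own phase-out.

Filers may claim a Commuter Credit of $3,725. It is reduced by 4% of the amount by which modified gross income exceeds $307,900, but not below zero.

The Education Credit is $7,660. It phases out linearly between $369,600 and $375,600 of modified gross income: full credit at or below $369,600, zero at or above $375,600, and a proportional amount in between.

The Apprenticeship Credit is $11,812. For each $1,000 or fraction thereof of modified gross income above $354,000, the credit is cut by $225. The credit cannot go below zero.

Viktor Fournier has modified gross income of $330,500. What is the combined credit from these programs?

$22,293

Commuter Credit: 4% of the $22,600 excess over $307,900 is $904; credit = $3,725 − $904 = $2,821.
Education Credit: $330,500 is at or below the $369,600 threshold, so the full $7,660 applies.
Apprenticeship Credit: $330,500 is at or below the $354,000 threshold, so the full $11,812 applies.
Total: $2,821 + $7,660 + $11,812 = $22,293.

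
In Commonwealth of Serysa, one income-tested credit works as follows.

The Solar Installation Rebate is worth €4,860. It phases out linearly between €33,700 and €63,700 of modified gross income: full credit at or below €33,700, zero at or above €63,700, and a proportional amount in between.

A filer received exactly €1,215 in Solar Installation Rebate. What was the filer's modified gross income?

€56,200

€1,215 is 1,215/4,860 of the full €4,860, so 3,645/4,860 of the €30,000 range has been used: income = €33,700 + €30,000 × 3,645/4,860 = €56,200.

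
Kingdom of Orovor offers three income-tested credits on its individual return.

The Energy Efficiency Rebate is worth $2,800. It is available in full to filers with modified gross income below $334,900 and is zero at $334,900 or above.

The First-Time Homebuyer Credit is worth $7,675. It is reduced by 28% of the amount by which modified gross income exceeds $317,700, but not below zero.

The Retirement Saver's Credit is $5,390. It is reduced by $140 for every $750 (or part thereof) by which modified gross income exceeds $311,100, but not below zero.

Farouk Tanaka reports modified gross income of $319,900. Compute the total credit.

Energy Efficiency Rebate: $319,900 is below the $334,900 cutoff, so the full $2,800 applies.
First-Time Homebuyer Credit: 28% of the $2,200 excess over $317,700 is $616; credit = $7,675 − $616 = $7,059.
Retirement Saver's Credit: income exceeds $311,100 by $8,800, which is 12 full-or-partial $750 increments; reduction = 12 × $140 = $1,680, leaving $3,710.
Total: $2,800 + $7,059 + $3,710 = $13,569.

$13,569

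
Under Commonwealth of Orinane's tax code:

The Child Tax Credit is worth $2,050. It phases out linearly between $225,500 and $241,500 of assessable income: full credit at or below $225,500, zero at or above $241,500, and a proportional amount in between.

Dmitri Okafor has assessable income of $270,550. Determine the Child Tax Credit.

$0

Child Tax Credit: $270,550 is at or above $241,500, so the credit is $0.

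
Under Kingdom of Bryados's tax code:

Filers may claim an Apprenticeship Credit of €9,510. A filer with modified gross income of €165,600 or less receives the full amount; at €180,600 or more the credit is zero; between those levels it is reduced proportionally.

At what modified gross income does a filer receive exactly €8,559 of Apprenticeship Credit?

€8,559 is 8,559/9,510 of the full €9,510, so 951/9,510 of the €15,000 range has been used: income = €165,600 + €15,000 × 951/9,510 = €167,100.

€167,100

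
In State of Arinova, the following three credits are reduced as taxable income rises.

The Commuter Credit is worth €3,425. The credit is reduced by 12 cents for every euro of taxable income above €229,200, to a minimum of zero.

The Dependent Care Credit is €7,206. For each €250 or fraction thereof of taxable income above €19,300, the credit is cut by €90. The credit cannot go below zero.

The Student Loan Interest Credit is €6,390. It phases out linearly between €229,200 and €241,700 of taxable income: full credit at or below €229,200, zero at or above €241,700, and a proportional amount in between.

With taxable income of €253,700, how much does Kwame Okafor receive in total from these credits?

€485

Commuter Credit: 12% of the €24,500 excess over €229,200 is €2,940; credit = €3,425 − €2,940 = €485.
Dependent Care Credit: income exceeds €19,300 by €234,400 → 938 increments × €90 = €84,420 ≥ base, so the credit is €0.
Student Loan Interest Credit: €253,700 is at or above €241,700, so the credit is €0.
Total: €485 + €0 + €0 = €485.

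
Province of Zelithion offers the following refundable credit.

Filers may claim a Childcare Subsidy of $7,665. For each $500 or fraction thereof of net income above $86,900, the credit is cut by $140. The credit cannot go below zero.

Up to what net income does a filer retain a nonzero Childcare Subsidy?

$113,900

After 54 increments the reduction is 54 × $140 = $7,560, leaving $105; one more increment wipes it out. Increment 54 ends at excess 54 × $500 = $27,000, so the highest qualifying income is $86,900 + $27,000 = $113,900.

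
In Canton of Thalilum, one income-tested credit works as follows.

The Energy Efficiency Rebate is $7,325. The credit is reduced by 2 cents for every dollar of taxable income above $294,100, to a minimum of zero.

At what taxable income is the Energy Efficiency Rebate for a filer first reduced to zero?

$660,350

The credit falls by 2% of each dollar above $294,100, so it reaches zero when the excess is $7,325 / 2% = $366,250: income = $294,100 + $366,250 = $660,350.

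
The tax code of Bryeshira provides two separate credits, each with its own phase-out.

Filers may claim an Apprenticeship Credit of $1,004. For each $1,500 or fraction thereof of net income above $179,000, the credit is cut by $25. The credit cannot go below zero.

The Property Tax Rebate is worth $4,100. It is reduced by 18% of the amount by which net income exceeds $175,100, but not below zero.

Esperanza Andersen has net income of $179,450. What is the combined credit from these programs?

Apprenticeship Credit: income exceeds $179,000 by $450, which is 1 full-or-partial $1,500 increment; reduction = 1 × $25 = $25, leaving $979.
Property Tax Rebate: 18% of the $4,350 excess over $175,100 is $783; credit = $4,100 − $783 = $3,317.
Total: $979 + $3,317 = $4,296.

$4,296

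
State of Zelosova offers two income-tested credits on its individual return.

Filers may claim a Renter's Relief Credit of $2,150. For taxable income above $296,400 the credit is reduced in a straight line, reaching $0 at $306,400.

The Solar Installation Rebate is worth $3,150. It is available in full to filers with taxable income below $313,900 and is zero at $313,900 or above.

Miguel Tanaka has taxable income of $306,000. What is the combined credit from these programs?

Renter's Relief Credit: $306,000 is $9,600 into a $10,000 phase-out range, leaving 400/10,000 of the credit: $2,150 × 400/10,000 = $86.
Solar Installation Rebate: $306,000 is below the $313,900 cutoff, so the full $3,150 applies.
Total: $86 + $3,150 = $3,236.

$3,236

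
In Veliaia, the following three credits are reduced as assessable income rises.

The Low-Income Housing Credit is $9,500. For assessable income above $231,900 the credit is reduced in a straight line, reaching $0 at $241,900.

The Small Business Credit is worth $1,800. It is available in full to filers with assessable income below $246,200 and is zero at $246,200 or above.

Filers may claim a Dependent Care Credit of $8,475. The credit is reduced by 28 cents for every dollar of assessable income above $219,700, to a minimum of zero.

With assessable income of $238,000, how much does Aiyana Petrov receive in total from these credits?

Low-Income Housing Credit: $238,000 is $6,100 into a $10,000 phase-out range, leaving 3,900/10,000 of the credit: $9,500 × 3,900/10,000 = $3,705.
Small Business Credit: $238,000 is below the $246,200 cutoff, so the full $1,800 applies.
Dependent Care Credit: 28% of the $18,300 excess over $219,700 is $5,124; credit = $8,475 − $5,124 = $3,351.
Total: $3,705 + $1,800 + $3,351 = $8,856.

$8,856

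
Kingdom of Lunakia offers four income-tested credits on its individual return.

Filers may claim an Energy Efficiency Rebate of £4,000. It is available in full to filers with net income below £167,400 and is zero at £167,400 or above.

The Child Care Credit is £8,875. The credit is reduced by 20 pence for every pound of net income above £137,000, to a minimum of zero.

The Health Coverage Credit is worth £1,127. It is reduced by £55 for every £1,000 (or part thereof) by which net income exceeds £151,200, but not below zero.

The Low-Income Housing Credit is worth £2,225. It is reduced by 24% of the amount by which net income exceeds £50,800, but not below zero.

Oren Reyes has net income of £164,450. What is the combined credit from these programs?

£7,742

Energy Efficiency Rebate: £164,450 is below the £167,400 cutoff, so the full £4,000 applies.
Child Care Credit: 20% of the £27,450 excess over £137,000 is £5,490; credit = £8,875 − £5,490 = £3,385.
Health Coverage Credit: income exceeds £151,200 by £13,250, which is 14 full-or-partial £1,000 increments; reduction = 14 × £55 = £770, leaving £357.
Low-Income Housing Credit: 24% of the £113,650 excess over £50,800 is £27,276 ≥ base, so the credit is £0.
Total: £4,000 + £3,385 + £357 + £0 = £7,742.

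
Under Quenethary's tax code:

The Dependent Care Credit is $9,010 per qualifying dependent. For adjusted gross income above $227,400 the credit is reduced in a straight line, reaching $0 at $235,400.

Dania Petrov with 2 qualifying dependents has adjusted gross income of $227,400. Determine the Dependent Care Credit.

Dependent Care Credit: base = 2 × $9,010 = $18,020. $227,400 is at or below the $227,400 threshold, so the full $18,020 applies.

$18,020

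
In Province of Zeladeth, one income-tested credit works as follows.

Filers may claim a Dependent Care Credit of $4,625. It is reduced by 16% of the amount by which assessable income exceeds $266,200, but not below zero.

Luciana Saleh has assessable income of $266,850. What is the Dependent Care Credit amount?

Dependent Care Credit: 16% of the $650 excess over $266,200 is $104; credit = $4,625 − $104 = $4,521.

$4,521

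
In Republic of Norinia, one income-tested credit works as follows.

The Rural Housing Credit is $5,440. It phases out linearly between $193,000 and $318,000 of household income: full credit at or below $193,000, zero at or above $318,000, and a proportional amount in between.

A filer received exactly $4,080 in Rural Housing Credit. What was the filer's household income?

$4,080 is 4,080/5,440 of the full $5,440, so 1,360/5,440 of the $125,000 range has been used: income = $193,000 + $125,000 × 1,360/5,440 = $224,250.

$224,250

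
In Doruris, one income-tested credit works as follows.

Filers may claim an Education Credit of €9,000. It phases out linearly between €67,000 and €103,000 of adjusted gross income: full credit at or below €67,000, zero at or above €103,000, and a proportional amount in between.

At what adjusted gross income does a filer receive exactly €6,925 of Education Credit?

€75,300

€6,925 is 6,925/9,000 of the full €9,000, so 2,075/9,000 of the €36,000 range has been used: income = €67,000 + €36,000 × 2,075/9,000 = €75,300.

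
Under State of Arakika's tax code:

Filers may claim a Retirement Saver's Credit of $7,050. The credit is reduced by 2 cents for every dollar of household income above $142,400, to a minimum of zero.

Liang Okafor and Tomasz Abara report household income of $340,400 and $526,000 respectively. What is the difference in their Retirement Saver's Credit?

$3,090

Liang ($340,400): Retirement Saver's Credit: 2% of the $198,000 excess over $142,400 is $3,960; credit = $7,050 − $3,960 = $3,090.
Tomasz ($526,000): Retirement Saver's Credit: 2% of the $383,600 excess over $142,400 is $7,672 ≥ base, so the credit is $0.
Difference: |$3,090 − $0| = $3,090.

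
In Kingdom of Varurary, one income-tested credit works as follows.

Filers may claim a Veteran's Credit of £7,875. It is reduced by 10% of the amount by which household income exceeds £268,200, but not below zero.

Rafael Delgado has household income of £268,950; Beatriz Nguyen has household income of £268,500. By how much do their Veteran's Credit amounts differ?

£45

Rafael (£268,950): Veteran's Credit: 10% of the £750 excess over £268,200 is £75; credit = £7,875 − £75 = £7,800.
Beatriz (£268,500): Veteran's Credit: 10% of the £300 excess over £268,200 is £30; credit = £7,875 − £30 = £7,845.
Difference: |£7,800 − £7,845| = £45.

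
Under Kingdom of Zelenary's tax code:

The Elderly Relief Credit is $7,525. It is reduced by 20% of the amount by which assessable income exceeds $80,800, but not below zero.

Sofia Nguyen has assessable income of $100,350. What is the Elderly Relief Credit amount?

Elderly Relief Credit: 20% of the $19,550 excess over $80,800 is $3,910; credit = $7,525 − $3,910 = $3,615.

$3,615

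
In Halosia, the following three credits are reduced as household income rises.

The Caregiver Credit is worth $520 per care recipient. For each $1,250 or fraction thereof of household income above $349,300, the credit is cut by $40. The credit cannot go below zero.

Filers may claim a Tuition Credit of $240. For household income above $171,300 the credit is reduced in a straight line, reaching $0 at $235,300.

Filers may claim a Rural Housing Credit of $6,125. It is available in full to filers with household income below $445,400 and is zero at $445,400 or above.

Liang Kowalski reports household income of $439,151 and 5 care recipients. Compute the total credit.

Caregiver Credit: base = 5 × $520 = $2,600. income exceeds $349,300 by $89,851 → 72 increments × $40 = $2,880 ≥ base, so the credit is $0.
Tuition Credit: $439,151 is at or above $235,300, so the credit is $0.
Rural Housing Credit: $439,151 is below the $445,400 cutoff, so the full $6,125 applies.
Total: $0 + $0 + $6,125 = $6,125.

$6,125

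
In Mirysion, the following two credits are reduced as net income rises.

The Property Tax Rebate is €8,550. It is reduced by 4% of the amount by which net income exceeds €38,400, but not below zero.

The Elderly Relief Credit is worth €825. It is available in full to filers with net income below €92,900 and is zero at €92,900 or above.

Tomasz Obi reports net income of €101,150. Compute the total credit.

Property Tax Rebate: 4% of the €62,750 excess over €38,400 is €2,510; credit = €8,550 − €2,510 = €6,040.
Elderly Relief Credit: €101,150 meets or exceeds the €92,900 cutoff, so the credit is €0.
Total: €6,040 + €0 = €6,040.

€6,040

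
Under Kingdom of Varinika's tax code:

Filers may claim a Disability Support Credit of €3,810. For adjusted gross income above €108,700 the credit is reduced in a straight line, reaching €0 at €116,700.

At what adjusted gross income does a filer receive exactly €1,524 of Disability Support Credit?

€113,500

€1,524 is 1,524/3,810 of the full €3,810, so 2,286/3,810 of the €8,000 range has been used: income = €108,700 + €8,000 × 2,286/3,810 = €113,500.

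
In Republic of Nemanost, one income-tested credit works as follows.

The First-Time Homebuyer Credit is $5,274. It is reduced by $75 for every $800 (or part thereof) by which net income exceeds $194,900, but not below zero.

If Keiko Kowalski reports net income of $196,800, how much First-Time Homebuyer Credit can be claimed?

$5,049

First-Time Homebuyer Credit: income exceeds $194,900 by $1,900, which is 3 full-or-partial $800 increments; reduction = 3 × $75 = $225, leaving $5,049.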